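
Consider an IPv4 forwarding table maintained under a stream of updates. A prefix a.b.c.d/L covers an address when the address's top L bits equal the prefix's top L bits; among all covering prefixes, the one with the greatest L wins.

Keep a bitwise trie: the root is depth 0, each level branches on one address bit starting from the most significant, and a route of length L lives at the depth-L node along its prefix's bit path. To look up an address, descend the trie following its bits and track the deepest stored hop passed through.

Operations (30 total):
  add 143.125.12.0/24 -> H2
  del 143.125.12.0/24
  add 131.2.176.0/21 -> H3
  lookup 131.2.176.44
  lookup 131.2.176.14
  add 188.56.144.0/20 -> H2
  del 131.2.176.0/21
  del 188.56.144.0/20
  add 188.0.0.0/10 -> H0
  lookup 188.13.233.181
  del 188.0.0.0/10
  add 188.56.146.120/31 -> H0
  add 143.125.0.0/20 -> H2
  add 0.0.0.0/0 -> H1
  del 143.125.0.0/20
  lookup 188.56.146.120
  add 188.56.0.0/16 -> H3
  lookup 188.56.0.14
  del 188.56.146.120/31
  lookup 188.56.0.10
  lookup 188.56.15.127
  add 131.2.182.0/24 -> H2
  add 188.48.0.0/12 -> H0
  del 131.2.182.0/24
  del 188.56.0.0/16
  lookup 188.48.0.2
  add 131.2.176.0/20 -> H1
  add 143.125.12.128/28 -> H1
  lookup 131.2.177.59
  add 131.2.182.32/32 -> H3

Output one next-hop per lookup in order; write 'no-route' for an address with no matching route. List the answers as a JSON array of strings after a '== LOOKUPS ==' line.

Trace:
  add 143.125.12.0/24 -> H2 at depth 24
  del 143.125.12.0/24 (clear depth 24)
  add 131.2.176.0/21 -> H3 at depth 21
  ? 131.2.176.44  path d0:-→d1:-→d2:-→d3:-→d4:-→d5:-→d6:-→d7:-→d8:-→d9:-→d10:-→d11:-→d12:-→d13:-→d14:-→d15:-→d16:-→d17:-→d18:-→d19:-→d20:-→d21:H3  best=H3
  ? 131.2.176.14  path d0:-→d1:-→d2:-→d3:-→d4:-→d5:-→d6:-→d7:-→d8:-→d9:-→d10:-→d11:-→d12:-→d13:-→d14:-→d15:-→d16:-→d17:-→d18:-→d19:-→d20:-→d21:H3  best=H3
  add 188.56.144.0/20 -> H2 at depth 20
  del 131.2.176.0/21 (clear depth 21)
  del 188.56.144.0/20 (clear depth 20)
  add 188.0.0.0/10 -> H0 at depth 10
  ? 188.13.233.181  path d0:-→d1:-→d2:-→d3:-→d4:-→d5:-→d6:-→d7:-→d8:-→d9:-→d10:H0  best=H0
  del 188.0.0.0/10 (clear depth 10)
  add 188.56.146.120/31 -> H0 at depth 31
  add 143.125.0.0/20 -> H2 at depth 20
  add 0.0.0.0/0 -> H1 at depth 0
  del 143.125.0.0/20 (clear depth 20)
  ? 188.56.146.120  path d0:H1→d1:-→d2:-→d3:-→d4:-→d5:-→d6:-→d7:-→d8:-→d9:-→d10:-→d11:-→d12:-→d13:-→d14:-→d15:-→d16:-→d17:-→d18:-→d19:-→d20:-→d21:-→d22:-→d23:-→d24:-→d25:-→d26:-→d27:-→d28:-→d29:-→d30:-→d31:H0  best=H0
  add 188.56.0.0/16 -> H3 at depth 16
  ? 188.56.0.14  path d0:H1→d1:-→d2:-→d3:-→d4:-→d5:-→d6:-→d7:-→d8:-→d9:-→d10:-→d11:-→d12:-→d13:-→d14:-→d15:-→d16:H3  best=H3
  del 188.56.146.120/31 (clear depth 31)
  ? 188.56.0.10  path d0:H1→d1:-→d2:-→d3:-→d4:-→d5:-→d6:-→d7:-→d8:-→d9:-→d10:-→d11:-→d12:-→d13:-→d14:-→d15:-→d16:H3  best=H3
  ? 188.56.15.127  path d0:H1→d1:-→d2:-→d3:-→d4:-→d5:-→d6:-→d7:-→d8:-→d9:-→d10:-→d11:-→d12:-→d13:-→d14:-→d15:-→d16:H3  best=H3
  add 131.2.182.0/24 -> H2 at depth 24
  add 188.48.0.0/12 -> H0 at depth 12
  del 131.2.182.0/24 (clear depth 24)
  del 188.56.0.0/16 (clear depth 16)
  ? 188.48.0.2  path d0:H1→d1:-→d2:-→d3:-→d4:-→d5:-→d6:-→d7:-→d8:-→d9:-→d10:-→d11:-→d12:H0  best=H0
  add 131.2.176.0/20 -> H1 at depth 20
  add 143.125.12.128/28 -> H1 at depth 28
  ? 131.2.177.59  path d0:H1→d1:-→d2:-→d3:-→d4:-→d5:-→d6:-→d7:-→d8:-→d9:-→d10:-→d11:-→d12:-→d13:-→d14:-→d15:-→d16:-→d17:-→d18:-→d19:-→d20:H1→d21:-  best=H1
  add 131.2.182.32/32 -> H3 at depth 32

== LOOKUPS ==
["H3","H3","H0","H0","H3","H3","H3","H0","H1"]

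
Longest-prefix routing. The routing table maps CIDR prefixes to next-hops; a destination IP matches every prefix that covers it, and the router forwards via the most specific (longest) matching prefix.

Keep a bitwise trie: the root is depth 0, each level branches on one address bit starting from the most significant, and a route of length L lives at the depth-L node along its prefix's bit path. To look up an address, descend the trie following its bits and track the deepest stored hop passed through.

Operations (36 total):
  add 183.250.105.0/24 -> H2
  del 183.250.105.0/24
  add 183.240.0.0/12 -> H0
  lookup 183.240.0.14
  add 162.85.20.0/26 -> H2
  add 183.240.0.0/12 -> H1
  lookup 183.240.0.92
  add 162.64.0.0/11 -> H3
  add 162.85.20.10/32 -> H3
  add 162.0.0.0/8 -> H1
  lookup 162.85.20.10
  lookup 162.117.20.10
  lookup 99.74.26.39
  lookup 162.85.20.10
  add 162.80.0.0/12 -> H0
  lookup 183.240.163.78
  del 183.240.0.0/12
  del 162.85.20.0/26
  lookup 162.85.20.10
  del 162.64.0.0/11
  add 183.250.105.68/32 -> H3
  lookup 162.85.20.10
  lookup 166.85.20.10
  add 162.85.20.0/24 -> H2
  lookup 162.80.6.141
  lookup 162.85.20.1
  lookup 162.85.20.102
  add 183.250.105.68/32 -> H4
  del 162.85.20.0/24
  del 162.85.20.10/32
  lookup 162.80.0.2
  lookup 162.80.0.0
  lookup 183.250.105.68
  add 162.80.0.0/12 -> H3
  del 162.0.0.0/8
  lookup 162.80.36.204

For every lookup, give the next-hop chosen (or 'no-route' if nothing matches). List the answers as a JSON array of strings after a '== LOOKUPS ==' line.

Process each operation:
  + 183.250.105.0/24 (H2) depth=24
  del 183.250.105.0/24 (clear depth 24)
  + 183.240.0.0/12 (H0) depth=12
  lookup 183.240.0.14: bits 101101111111 walk d0:-→d1:-→d2:-→d3:-→d4:-→d5:-→d6:-→d7:-→d8:-→d9:-→d10:-→d11:-→d12:H0 -> H0
  + 162.85.20.0/26 (H2) depth=26
  + 183.240.0.0/12 (H1) depth=12
  lookup 183.240.0.92: bits 101101111111 walk d0:-→d1:-→d2:-→d3:-→d4:-→d5:-→d6:-→d7:-→d8:-→d9:-→d10:-→d11:-→d12:H1 -> H1
  + 162.64.0.0/11 (H3) depth=11
  + 162.85.20.10/32 (H3) depth=32
  + 162.0.0.0/8 (H1) depth=8
  lookup 162.85.20.10: bits 10100010010101010001010000001010 walk d0:-→d1:-→d2:-→d3:-→d4:-→d5:-→d6:-→d7:-→d8:H1→d9:-→d10:-→d11:H3→d12:-→d13:-→d14:-→d15:-→d16:-→d17:-→d18:-→d19:-→d20:-→d21:-→d22:-→d23:-→d24:-→d25:-→d26:H2→d27:-→d28:-→d29:-→d30:-→d31:-→d32:H3 -> H3
  lookup 162.117.20.10: bits 1010001001 walk d0:-→d1:-→d2:-→d3:-→d4:-→d5:-→d6:-→d7:-→d8:H1→d9:-→d10:- -> H1
  lookup 99.74.26.39: bits ε walk d0:- -> no-route
  lookup 162.85.20.10: bits 10100010010101010001010000001010 walk d0:-→d1:-→d2:-→d3:-→d4:-→d5:-→d6:-→d7:-→d8:H1→d9:-→d10:-→d11:H3→d12:-→d13:-→d14:-→d15:-→d16:-→d17:-→d18:-→d19:-→d20:-→d21:-→d22:-→d23:-→d24:-→d25:-→d26:H2→d27:-→d28:-→d29:-→d30:-→d31:-→d32:H3 -> H3
  + 162.80.0.0/12 (H0) depth=12
  lookup 183.240.163.78: bits 101101111111 walk d0:-→d1:-→d2:-→d3:-→d4:-→d5:-→d6:-→d7:-→d8:-→d9:-→d10:-→d11:-→d12:H1 -> H1
  del 183.240.0.0/12 (clear depth 12)
  del 162.85.20.0/26 (clear depth 26)
  lookup 162.85.20.10: bits 10100010010101010001010000001010 walk d0:-→d1:-→d2:-→d3:-→d4:-→d5:-→d6:-→d7:-→d8:H1→d9:-→d10:-→d11:H3→d12:H0→d13:-→d14:-→d15:-→d16:-→d17:-→d18:-→d19:-→d20:-→d21:-→d22:-→d23:-→d24:-→d25:-→d26:-→d27:-→d28:-→d29:-→d30:-→d31:-→d32:H3 -> H3
  del 162.64.0.0/11 (clear depth 11)
  + 183.250.105.68/32 (H3) depth=32
  lookup 162.85.20.10: bits 10100010010101010001010000001010 walk d0:-→d1:-→d2:-→d3:-→d4:-→d5:-→d6:-→d7:-→d8:H1→d9:-→d10:-→d11:-→d12:H0→d13:-→d14:-→d15:-→d16:-→d17:-→d18:-→d19:-→d20:-→d21:-→d22:-→d23:-→d24:-→d25:-→d26:-→d27:-→d28:-→d29:-→d30:-→d31:-→d32:H3 -> H3
  lookup 166.85.20.10: bits 10100 walk d0:-→d1:-→d2:-→d3:-→d4:-→d5:- -> no-route
  + 162.85.20.0/24 (H2) depth=24
  lookup 162.80.6.141: bits 1010001001010 walk d0:-→d1:-→d2:-→d3:-→d4:-→d5:-→d6:-→d7:-→d8:H1→d9:-→d10:-→d11:-→d12:H0→d13:- -> H0
  lookup 162.85.20.1: bits 1010001001010101000101000000 walk d0:-→d1:-→d2:-→d3:-→d4:-→d5:-→d6:-→d7:-→d8:H1→d9:-→d10:-→d11:-→d12:H0→d13:-→d14:-→d15:-→d16:-→d17:-→d18:-→d19:-→d20:-→d21:-→d22:-→d23:-→d24:H2→d25:-→d26:-→d27:-→d28:- -> H2
  lookup 162.85.20.102: bits 1010001001010101000101000 walk d0:-→d1:-→d2:-→d3:-→d4:-→d5:-→d6:-→d7:-→d8:H1→d9:-→d10:-→d11:-→d12:H0→d13:-→d14:-→d15:-→d16:-→d17:-→d18:-→d19:-→d20:-→d21:-→d22:-→d23:-→d24:H2→d25:- -> H2
  + 183.250.105.68/32 (H4) depth=32
  del 162.85.20.0/24 (clear depth 24)
  del 162.85.20.10/32 (clear depth 32)
  lookup 162.80.0.2: bits 1010001001010 walk d0:-→d1:-→d2:-→d3:-→d4:-→d5:-→d6:-→d7:-→d8:H1→d9:-→d10:-→d11:-→d12:H0→d13:- -> H0
  lookup 162.80.0.0: bits 1010001001010 walk d0:-→d1:-→d2:-→d3:-→d4:-→d5:-→d6:-→d7:-→d8:H1→d9:-→d10:-→d11:-→d12:H0→d13:- -> H0
  lookup 183.250.105.68: bits 10110111111110100110100101000100 walk d0:-→d1:-→d2:-→d3:-→d4:-→d5:-→d6:-→d7:-→d8:-→d9:-→d10:-→d11:-→d12:-→d13:-→d14:-→d15:-→d16:-→d17:-→d18:-→d19:-→d20:-→d21:-→d22:-→d23:-→d24:-→d25:-→d26:-→d27:-→d28:-→d29:-→d30:-→d31:-→d32:H4 -> H4
  + 162.80.0.0/12 (H3) depth=12
  del 162.0.0.0/8 (clear depth 8)
  lookup 162.80.36.204: bits 1010001001010 walk d0:-→d1:-→d2:-→d3:-→d4:-→d5:-→d6:-→d7:-→d8:-→d9:-→d10:-→d11:-→d12:H3→d13:- -> H3

== LOOKUPS ==
["H0","H1","H3","H1","no-route","H3","H1","H3","H3","no-route","H0","H2","H2","H0","H0","H4","H3"]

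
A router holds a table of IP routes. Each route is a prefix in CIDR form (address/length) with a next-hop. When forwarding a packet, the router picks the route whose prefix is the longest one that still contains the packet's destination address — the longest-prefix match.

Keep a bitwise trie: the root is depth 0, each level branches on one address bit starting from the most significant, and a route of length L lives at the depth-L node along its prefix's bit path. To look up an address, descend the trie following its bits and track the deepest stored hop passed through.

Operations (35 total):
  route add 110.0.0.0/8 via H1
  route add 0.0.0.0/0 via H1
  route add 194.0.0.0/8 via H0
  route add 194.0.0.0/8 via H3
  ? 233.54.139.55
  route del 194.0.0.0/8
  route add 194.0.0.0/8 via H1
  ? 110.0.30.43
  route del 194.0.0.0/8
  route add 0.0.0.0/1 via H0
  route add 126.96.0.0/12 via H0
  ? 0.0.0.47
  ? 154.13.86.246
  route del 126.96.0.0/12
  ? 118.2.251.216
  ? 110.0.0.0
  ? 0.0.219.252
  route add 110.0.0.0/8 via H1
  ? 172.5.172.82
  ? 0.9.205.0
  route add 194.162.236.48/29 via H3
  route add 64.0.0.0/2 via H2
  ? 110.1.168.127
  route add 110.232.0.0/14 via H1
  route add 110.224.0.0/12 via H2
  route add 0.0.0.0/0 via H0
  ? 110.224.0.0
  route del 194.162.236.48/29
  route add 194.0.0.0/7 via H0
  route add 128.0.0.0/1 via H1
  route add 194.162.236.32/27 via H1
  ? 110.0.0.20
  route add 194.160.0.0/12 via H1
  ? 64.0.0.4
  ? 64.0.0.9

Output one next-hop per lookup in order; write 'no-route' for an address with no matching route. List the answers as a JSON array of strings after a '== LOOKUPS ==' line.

Trace:
  + 110.0.0.0/8 (H1) depth=8
  + 0.0.0.0/0 (H1) depth=0
  + 194.0.0.0/8 (H0) depth=8
  + 194.0.0.0/8 (H3) depth=8
  Q 233.54.139.55: descend 11 ; hops seen [H1] ; pick H1
  del 194.0.0.0/8 (clear depth 8)
  + 194.0.0.0/8 (H1) depth=8
  Q 110.0.30.43: descend 01101110 ; hops seen [H1,H1] ; pick H1
  del 194.0.0.0/8 (clear depth 8)
  + 0.0.0.0/1 (H0) depth=1
  + 126.96.0.0/12 (H0) depth=12
  Q 0.0.0.47: descend 0 ; hops seen [H1,H0] ; pick H0
  Q 154.13.86.246: descend 1 ; hops seen [H1] ; pick H1
  del 126.96.0.0/12 (clear depth 12)
  Q 118.2.251.216: descend 0111 ; hops seen [H1,H0] ; pick H0
  Q 110.0.0.0: descend 01101110 ; hops seen [H1,H0,H1] ; pick H1
  Q 0.0.219.252: descend 0 ; hops seen [H1,H0] ; pick H0
  + 110.0.0.0/8 (H1) depth=8
  Q 172.5.172.82: descend 1 ; hops seen [H1] ; pick H1
  Q 0.9.205.0: descend 0 ; hops seen [H1,H0] ; pick H0
  + 194.162.236.48/29 (H3) depth=29
  + 64.0.0.0/2 (H2) depth=2
  Q 110.1.168.127: descend 01101110 ; hops seen [H1,H0,H2,H1] ; pick H1
  + 110.232.0.0/14 (H1) depth=14
  + 110.224.0.0/12 (H2) depth=12
  + 0.0.0.0/0 (H0) depth=0
  Q 110.224.0.0: descend 011011101110 ; hops seen [H0,H0,H2,H1,H2] ; pick H2
  del 194.162.236.48/29 (clear depth 29)
  + 194.0.0.0/7 (H0) depth=7
  + 128.0.0.0/1 (H1) depth=1
  + 194.162.236.32/27 (H1) depth=27
  Q 110.0.0.20: descend 01101110 ; hops seen [H0,H0,H2,H1] ; pick H1
  + 194.160.0.0/12 (H1) depth=12
  Q 64.0.0.4: descend 01 ; hops seen [H0,H0,H2] ; pick H2
  Q 64.0.0.9: descend 01 ; hops seen [H0,H0,H2] ; pick H2

== LOOKUPS ==
["H1","H1","H0","H1","H0","H1","H0","H1","H0","H1","H2","H1","H2","H2"]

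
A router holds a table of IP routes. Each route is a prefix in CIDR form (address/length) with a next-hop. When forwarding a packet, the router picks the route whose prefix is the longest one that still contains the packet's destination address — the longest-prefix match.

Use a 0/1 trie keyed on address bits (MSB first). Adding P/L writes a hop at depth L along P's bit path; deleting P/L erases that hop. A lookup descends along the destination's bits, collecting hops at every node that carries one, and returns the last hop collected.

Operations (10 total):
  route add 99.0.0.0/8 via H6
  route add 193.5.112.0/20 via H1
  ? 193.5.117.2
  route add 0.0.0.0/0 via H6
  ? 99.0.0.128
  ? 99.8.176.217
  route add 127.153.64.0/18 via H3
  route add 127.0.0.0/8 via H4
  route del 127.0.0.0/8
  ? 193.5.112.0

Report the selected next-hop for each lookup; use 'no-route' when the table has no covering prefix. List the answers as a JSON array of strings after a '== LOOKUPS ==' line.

Process each operation:
  add 99.0.0.0/8 -> H6 at depth 8
  add 193.5.112.0/20 -> H1 at depth 20
  lookup 193.5.117.2: bits 11000001000001010111 walk d0:-→d1:-→d2:-→d3:-→d4:-→d5:-→d6:-→d7:-→d8:-→d9:-→d10:-→d11:-→d12:-→d13:-→d14:-→d15:-→d16:-→d17:-→d18:-→d19:-→d20:H1 -> H1
  add 0.0.0.0/0 -> H6 at depth 0
  lookup 99.0.0.128: bits 01100011 walk d0:H6→d1:-→d2:-→d3:-→d4:-→d5:-→d6:-→d7:-→d8:H6 -> H6
  lookup 99.8.176.217: bits 01100011 walk d0:H6→d1:-→d2:-→d3:-→d4:-→d5:-→d6:-→d7:-→d8:H6 -> H6
  add 127.153.64.0/18 -> H3 at depth 18
  add 127.0.0.0/8 -> H4 at depth 8
  - 127.0.0.0/8 clear@8
  lookup 193.5.112.0: bits 11000001000001010111 walk d0:H6→d1:-→d2:-→d3:-→d4:-→d5:-→d6:-→d7:-→d8:-→d9:-→d10:-→d11:-→d12:-→d13:-→d14:-→d15:-→d16:-→d17:-→d18:-→d19:-→d20:H1 -> H1

== LOOKUPS ==
["H1","H6","H6","H1"]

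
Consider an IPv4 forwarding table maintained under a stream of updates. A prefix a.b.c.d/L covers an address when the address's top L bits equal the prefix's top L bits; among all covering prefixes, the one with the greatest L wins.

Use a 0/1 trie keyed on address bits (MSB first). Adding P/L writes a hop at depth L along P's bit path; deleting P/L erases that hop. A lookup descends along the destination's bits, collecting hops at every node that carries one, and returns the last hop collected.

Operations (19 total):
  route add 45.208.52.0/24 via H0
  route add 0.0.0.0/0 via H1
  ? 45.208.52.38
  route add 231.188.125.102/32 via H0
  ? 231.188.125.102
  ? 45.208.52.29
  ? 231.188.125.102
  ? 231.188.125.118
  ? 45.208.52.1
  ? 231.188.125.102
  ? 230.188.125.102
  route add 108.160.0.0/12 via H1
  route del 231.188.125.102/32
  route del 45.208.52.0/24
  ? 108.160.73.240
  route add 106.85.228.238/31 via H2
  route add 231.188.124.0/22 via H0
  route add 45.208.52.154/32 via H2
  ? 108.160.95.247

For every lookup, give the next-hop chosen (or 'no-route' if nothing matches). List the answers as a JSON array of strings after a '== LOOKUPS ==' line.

Process each operation:
  add 45.208.52.0/24 -> H0 at depth 24
  add 0.0.0.0/0 -> H1 at depth 0
  lookup 45.208.52.38: bits 001011011101000000110100 walk d0:H1→d1:-→d2:-→d3:-→d4:-→d5:-→d6:-→d7:-→d8:-→d9:-→d10:-→d11:-→d12:-→d13:-→d14:-→d15:-→d16:-→d17:-→d18:-→d19:-→d20:-→d21:-→d22:-→d23:-→d24:H0 -> H0
  add 231.188.125.102/32 -> H0 at depth 32
  lookup 231.188.125.102: bits 11100111101111000111110101100110 walk d0:H1→d1:-→d2:-→d3:-→d4:-→d5:-→d6:-→d7:-→d8:-→d9:-→d10:-→d11:-→d12:-→d13:-→d14:-→d15:-→d16:-→d17:-→d18:-→d19:-→d20:-→d21:-→d22:-→d23:-→d24:-→d25:-→d26:-→d27:-→d28:-→d29:-→d30:-→d31:-→d32:H0 -> H0
  lookup 45.208.52.29: bits 001011011101000000110100 walk d0:H1→d1:-→d2:-→d3:-→d4:-→d5:-→d6:-→d7:-→d8:-→d9:-→d10:-→d11:-→d12:-→d13:-→d14:-→d15:-→d16:-→d17:-→d18:-→d19:-→d20:-→d21:-→d22:-→d23:-→d24:H0 -> H0
  lookup 231.188.125.102: bits 11100111101111000111110101100110 walk d0:H1→d1:-→d2:-→d3:-→d4:-→d5:-→d6:-→d7:-→d8:-→d9:-→d10:-→d11:-→d12:-→d13:-→d14:-→d15:-→d16:-→d17:-→d18:-→d19:-→d20:-→d21:-→d22:-→d23:-→d24:-→d25:-→d26:-→d27:-→d28:-→d29:-→d30:-→d31:-→d32:H0 -> H0
  lookup 231.188.125.118: bits 111001111011110001111101011 walk d0:H1→d1:-→d2:-→d3:-→d4:-→d5:-→d6:-→d7:-→d8:-→d9:-→d10:-→d11:-→d12:-→d13:-→d14:-→d15:-→d16:-→d17:-→d18:-→d19:-→d20:-→d21:-→d22:-→d23:-→d24:-→d25:-→d26:-→d27:- -> H1
  lookup 45.208.52.1: bits 001011011101000000110100 walk d0:H1→d1:-→d2:-→d3:-→d4:-→d5:-→d6:-→d7:-→d8:-→d9:-→d10:-→d11:-→d12:-→d13:-→d14:-→d15:-→d16:-→d17:-→d18:-→d19:-→d20:-→d21:-→d22:-→d23:-→d24:H0 -> H0
  lookup 231.188.125.102: bits 11100111101111000111110101100110 walk d0:H1→d1:-→d2:-→d3:-→d4:-→d5:-→d6:-→d7:-→d8:-→d9:-→d10:-→d11:-→d12:-→d13:-→d14:-→d15:-→d16:-→d17:-→d18:-→d19:-→d20:-→d21:-→d22:-→d23:-→d24:-→d25:-→d26:-→d27:-→d28:-→d29:-→d30:-→d31:-→d32:H0 -> H0
  lookup 230.188.125.102: bits 1110011 walk d0:H1→d1:-→d2:-→d3:-→d4:-→d5:-→d6:-→d7:- -> H1
  add 108.160.0.0/12 -> H1 at depth 12
  - 231.188.125.102/32 clear@32
  - 45.208.52.0/24 clear@24
  lookup 108.160.73.240: bits 011011001010 walk d0:H1→d1:-→d2:-→d3:-→d4:-→d5:-→d6:-→d7:-→d8:-→d9:-→d10:-→d11:-→d12:H1 -> H1
  add 106.85.228.238/31 -> H2 at depth 31
  add 231.188.124.0/22 -> H0 at depth 22
  add 45.208.52.154/32 -> H2 at depth 32
  lookup 108.160.95.247: bits 011011001010 walk d0:H1→d1:-→d2:-→d3:-→d4:-→d5:-→d6:-→d7:-→d8:-→d9:-→d10:-→d11:-→d12:H1 -> H1

== LOOKUPS ==
["H0","H0","H0","H0","H1","H0","H0","H1","H1","H1"]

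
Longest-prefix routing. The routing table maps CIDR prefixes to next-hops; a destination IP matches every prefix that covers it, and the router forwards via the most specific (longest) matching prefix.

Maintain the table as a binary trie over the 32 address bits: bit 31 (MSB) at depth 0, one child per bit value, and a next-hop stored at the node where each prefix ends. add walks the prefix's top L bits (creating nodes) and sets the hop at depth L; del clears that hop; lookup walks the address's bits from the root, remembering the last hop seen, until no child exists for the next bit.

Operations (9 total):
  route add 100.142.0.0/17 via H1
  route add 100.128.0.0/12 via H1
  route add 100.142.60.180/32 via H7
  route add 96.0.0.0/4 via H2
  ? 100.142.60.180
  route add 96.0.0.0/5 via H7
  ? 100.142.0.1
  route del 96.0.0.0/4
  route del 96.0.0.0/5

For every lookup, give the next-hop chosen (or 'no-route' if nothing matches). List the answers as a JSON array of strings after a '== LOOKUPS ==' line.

Process each operation:
  + 100.142.0.0/17 (H1) depth=17
  + 100.128.0.0/12 (H1) depth=12
  + 100.142.60.180/32 (H7) depth=32
  + 96.0.0.0/4 (H2) depth=4
  ? 100.142.60.180  path d0:-→d1:-→d2:-→d3:-→d4:H2→d5:-→d6:-→d7:-→d8:-→d9:-→d10:-→d11:-→d12:H1→d13:-→d14:-→d15:-→d16:-→d17:H1→d18:-→d19:-→d20:-→d21:-→d22:-→d23:-→d24:-→d25:-→d26:-→d27:-→d28:-→d29:-→d30:-→d31:-→d32:H7  best=H7
  + 96.0.0.0/5 (H7) depth=5
  ? 100.142.0.1  path d0:-→d1:-→d2:-→d3:-→d4:H2→d5:H7→d6:-→d7:-→d8:-→d9:-→d10:-→d11:-→d12:H1→d13:-→d14:-→d15:-→d16:-→d17:H1→d18:-  best=H1
  del 96.0.0.0/4 (clear depth 4)
  del 96.0.0.0/5 (clear depth 5)

== LOOKUPS ==
["H7","H1"]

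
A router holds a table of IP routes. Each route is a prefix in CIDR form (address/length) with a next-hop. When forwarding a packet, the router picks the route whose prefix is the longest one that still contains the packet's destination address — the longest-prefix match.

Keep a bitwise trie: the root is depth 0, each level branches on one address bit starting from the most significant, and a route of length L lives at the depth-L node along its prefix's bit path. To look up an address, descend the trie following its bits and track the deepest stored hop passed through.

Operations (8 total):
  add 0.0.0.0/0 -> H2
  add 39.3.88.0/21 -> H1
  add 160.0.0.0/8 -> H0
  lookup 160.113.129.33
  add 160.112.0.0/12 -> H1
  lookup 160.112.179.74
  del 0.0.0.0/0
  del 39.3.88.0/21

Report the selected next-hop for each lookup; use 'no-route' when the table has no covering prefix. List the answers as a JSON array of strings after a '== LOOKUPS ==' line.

Process each operation:
  + 0.0.0.0/0 (H2) depth=0
  + 39.3.88.0/21 (H1) depth=21
  + 160.0.0.0/8 (H0) depth=8
  ? 160.113.129.33  path d0:H2→d1:-→d2:-→d3:-→d4:-→d5:-→d6:-→d7:-→d8:H0  best=H0
  + 160.112.0.0/12 (H1) depth=12
  ? 160.112.179.74  path d0:H2→d1:-→d2:-→d3:-→d4:-→d5:-→d6:-→d7:-→d8:H0→d9:-→d10:-→d11:-→d12:H1  best=H1
  - 0.0.0.0/0 clear@0
  - 39.3.88.0/21 clear@21

== LOOKUPS ==
["H0","H1"]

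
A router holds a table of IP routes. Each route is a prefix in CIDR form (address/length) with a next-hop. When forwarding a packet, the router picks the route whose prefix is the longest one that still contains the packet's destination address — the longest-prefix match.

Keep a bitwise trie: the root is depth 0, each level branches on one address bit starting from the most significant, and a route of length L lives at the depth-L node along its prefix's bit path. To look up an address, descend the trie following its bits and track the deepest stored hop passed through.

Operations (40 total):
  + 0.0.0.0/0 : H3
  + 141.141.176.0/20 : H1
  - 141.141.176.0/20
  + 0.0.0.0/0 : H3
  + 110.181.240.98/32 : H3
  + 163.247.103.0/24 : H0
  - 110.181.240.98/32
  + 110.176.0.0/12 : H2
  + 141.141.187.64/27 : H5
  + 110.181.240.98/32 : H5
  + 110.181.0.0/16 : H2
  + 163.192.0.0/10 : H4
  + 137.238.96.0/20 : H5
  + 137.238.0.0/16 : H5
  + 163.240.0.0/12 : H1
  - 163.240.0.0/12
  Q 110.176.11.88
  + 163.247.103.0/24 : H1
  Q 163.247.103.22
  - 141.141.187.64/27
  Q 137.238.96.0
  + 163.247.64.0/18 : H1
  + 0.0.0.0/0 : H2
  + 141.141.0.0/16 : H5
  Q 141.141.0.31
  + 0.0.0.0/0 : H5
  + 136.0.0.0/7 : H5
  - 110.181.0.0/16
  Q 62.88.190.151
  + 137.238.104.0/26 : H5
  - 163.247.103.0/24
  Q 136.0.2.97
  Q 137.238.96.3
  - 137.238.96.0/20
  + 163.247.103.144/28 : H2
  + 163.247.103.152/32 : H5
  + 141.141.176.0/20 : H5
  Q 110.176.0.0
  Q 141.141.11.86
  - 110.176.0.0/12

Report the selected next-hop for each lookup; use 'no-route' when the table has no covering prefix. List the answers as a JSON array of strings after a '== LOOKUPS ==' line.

Trace:
  + 0.0.0.0/0 (H3) depth=0
  + 141.141.176.0/20 (H1) depth=20
  del 141.141.176.0/20 (clear depth 20)
  + 0.0.0.0/0 (H3) depth=0
  + 110.181.240.98/32 (H3) depth=32
  + 163.247.103.0/24 (H0) depth=24
  del 110.181.240.98/32 (clear depth 32)
  + 110.176.0.0/12 (H2) depth=12
  + 141.141.187.64/27 (H5) depth=27
  + 110.181.240.98/32 (H5) depth=32
  + 110.181.0.0/16 (H2) depth=16
  + 163.192.0.0/10 (H4) depth=10
  + 137.238.96.0/20 (H5) depth=20
  + 137.238.0.0/16 (H5) depth=16
  + 163.240.0.0/12 (H1) depth=12
  del 163.240.0.0/12 (clear depth 12)
  Q 110.176.11.88: descend 0110111010110 ; hops seen [H3,H2] ; pick H2
  + 163.247.103.0/24 (H1) depth=24
  Q 163.247.103.22: descend 101000111111011101100111 ; hops seen [H3,H4,H1] ; pick H1
  del 141.141.187.64/27 (clear depth 27)
  Q 137.238.96.0: descend 10001001111011100110 ; hops seen [H3,H5,H5] ; pick H5
  + 163.247.64.0/18 (H1) depth=18
  + 0.0.0.0/0 (H2) depth=0
  + 141.141.0.0/16 (H5) depth=16
  Q 141.141.0.31: descend 1000110110001101 ; hops seen [H2,H5] ; pick H5
  + 0.0.0.0/0 (H5) depth=0
  + 136.0.0.0/7 (H5) depth=7
  del 110.181.0.0/16 (clear depth 16)
  Q 62.88.190.151: descend 0 ; hops seen [H5] ; pick H5
  + 137.238.104.0/26 (H5) depth=26
  del 163.247.103.0/24 (clear depth 24)
  Q 136.0.2.97: descend 1000100 ; hops seen [H5,H5] ; pick H5
  Q 137.238.96.3: descend 10001001111011100110 ; hops seen [H5,H5,H5,H5] ; pick H5
  del 137.238.96.0/20 (clear depth 20)
  + 163.247.103.144/28 (H2) depth=28
  + 163.247.103.152/32 (H5) depth=32
  + 141.141.176.0/20 (H5) depth=20
  Q 110.176.0.0: descend 0110111010110 ; hops seen [H5,H2] ; pick H2
  Q 141.141.11.86: descend 1000110110001101 ; hops seen [H5,H5] ; pick H5
  del 110.176.0.0/12 (clear depth 12)

== LOOKUPS ==
["H2","H1","H5","H5","H5","H5","H5","H2","H5"]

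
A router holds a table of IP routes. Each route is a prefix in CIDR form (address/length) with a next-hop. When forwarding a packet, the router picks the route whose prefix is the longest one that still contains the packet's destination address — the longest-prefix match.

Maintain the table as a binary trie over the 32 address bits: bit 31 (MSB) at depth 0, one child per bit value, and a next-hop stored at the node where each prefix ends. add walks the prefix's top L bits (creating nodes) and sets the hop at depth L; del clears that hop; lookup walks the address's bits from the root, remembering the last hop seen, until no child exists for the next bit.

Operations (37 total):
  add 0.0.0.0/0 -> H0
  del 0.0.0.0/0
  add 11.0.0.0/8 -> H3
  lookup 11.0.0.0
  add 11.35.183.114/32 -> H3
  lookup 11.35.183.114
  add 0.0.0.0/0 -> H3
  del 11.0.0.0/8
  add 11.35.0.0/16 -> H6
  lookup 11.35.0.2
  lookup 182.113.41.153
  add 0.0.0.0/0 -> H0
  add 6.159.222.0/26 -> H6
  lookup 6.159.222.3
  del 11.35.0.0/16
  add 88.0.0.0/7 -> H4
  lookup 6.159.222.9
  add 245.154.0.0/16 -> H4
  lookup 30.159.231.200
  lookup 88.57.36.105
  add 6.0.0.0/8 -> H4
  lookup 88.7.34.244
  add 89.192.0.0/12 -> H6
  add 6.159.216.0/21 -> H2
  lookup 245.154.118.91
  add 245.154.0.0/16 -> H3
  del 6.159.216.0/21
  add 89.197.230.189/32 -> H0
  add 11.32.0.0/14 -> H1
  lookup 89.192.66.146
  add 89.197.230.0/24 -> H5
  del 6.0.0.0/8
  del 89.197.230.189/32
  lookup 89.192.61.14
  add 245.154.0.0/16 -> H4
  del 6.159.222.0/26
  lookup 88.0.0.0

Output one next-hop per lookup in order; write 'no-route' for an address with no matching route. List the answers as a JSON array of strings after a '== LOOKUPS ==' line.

Apply in order:
  + 0.0.0.0/0 (H0) depth=0
  - 0.0.0.0/0 clear@0
  + 11.0.0.0/8 (H3) depth=8
  Q 11.0.0.0: descend 00001011 ; hops seen [H3] ; pick H3
  + 11.35.183.114/32 (H3) depth=32
  Q 11.35.183.114: descend 00001011001000111011011101110010 ; hops seen [H3,H3] ; pick H3
  + 0.0.0.0/0 (H3) depth=0
  - 11.0.0.0/8 clear@8
  + 11.35.0.0/16 (H6) depth=16
  Q 11.35.0.2: descend 0000101100100011 ; hops seen [H3,H6] ; pick H6
  Q 182.113.41.153: descend ε ; hops seen [H3] ; pick H3
  + 0.0.0.0/0 (H0) depth=0
  + 6.159.222.0/26 (H6) depth=26
  Q 6.159.222.3: descend 00000110100111111101111000 ; hops seen [H0,H6] ; pick H6
  - 11.35.0.0/16 clear@16
  + 88.0.0.0/7 (H4) depth=7
  Q 6.159.222.9: descend 00000110100111111101111000 ; hops seen [H0,H6] ; pick H6
  + 245.154.0.0/16 (H4) depth=16
  Q 30.159.231.200: descend 000 ; hops seen [H0] ; pick H0
  Q 88.57.36.105: descend 0101100 ; hops seen [H0,H4] ; pick H4
  + 6.0.0.0/8 (H4) depth=8
  Q 88.7.34.244: descend 0101100 ; hops seen [H0,H4] ; pick H4
  + 89.192.0.0/12 (H6) depth=12
  + 6.159.216.0/21 (H2) depth=21
  Q 245.154.118.91: descend 1111010110011010 ; hops seen [H0,H4] ; pick H4
  + 245.154.0.0/16 (H3) depth=16
  - 6.159.216.0/21 clear@21
  + 89.197.230.189/32 (H0) depth=32
  + 11.32.0.0/14 (H1) depth=14
  Q 89.192.66.146: descend 0101100111000 ; hops seen [H0,H4,H6] ; pick H6
  + 89.197.230.0/24 (H5) depth=24
  - 6.0.0.0/8 clear@8
  - 89.197.230.189/32 clear@32
  Q 89.192.61.14: descend 0101100111000 ; hops seen [H0,H4,H6] ; pick H6
  + 245.154.0.0/16 (H4) depth=16
  - 6.159.222.0/26 clear@26
  Q 88.0.0.0: descend 0101100 ; hops seen [H0,H4] ; pick H4

== LOOKUPS ==
["H3","H3","H6","H3","H6","H6","H0","H4","H4","H4","H6","H6","H4"]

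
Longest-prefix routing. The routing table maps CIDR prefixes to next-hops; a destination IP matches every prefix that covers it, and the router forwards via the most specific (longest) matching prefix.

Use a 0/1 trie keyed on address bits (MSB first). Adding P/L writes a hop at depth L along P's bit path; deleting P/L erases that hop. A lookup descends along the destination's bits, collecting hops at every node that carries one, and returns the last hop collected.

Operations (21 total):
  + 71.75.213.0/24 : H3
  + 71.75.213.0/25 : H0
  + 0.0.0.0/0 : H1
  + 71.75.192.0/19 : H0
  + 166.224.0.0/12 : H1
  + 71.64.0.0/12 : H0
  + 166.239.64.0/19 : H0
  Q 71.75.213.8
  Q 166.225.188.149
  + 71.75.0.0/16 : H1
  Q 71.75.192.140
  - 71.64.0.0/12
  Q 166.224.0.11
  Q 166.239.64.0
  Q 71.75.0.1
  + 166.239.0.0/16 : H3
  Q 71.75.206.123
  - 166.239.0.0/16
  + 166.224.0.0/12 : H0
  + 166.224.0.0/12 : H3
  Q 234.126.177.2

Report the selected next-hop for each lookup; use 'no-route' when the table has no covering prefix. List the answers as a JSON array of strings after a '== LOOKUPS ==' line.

Apply in order:
  add 71.75.213.0/24 -> H3 at depth 24
  add 71.75.213.0/25 -> H0 at depth 25
  add 0.0.0.0/0 -> H1 at depth 0
  add 71.75.192.0/19 -> H0 at depth 19
  add 166.224.0.0/12 -> H1 at depth 12
  add 71.64.0.0/12 -> H0 at depth 12
  add 166.239.64.0/19 -> H0 at depth 19
  ? 71.75.213.8  path d0:H1→d1:-→d2:-→d3:-→d4:-→d5:-→d6:-→d7:-→d8:-→d9:-→d10:-→d11:-→d12:H0→d13:-→d14:-→d15:-→d16:-→d17:-→d18:-→d19:H0→d20:-→d21:-→d22:-→d23:-→d24:H3→d25:H0  best=H0
  ? 166.225.188.149  path d0:H1→d1:-→d2:-→d3:-→d4:-→d5:-→d6:-→d7:-→d8:-→d9:-→d10:-→d11:-→d12:H1  best=H1
  add 71.75.0.0/16 -> H1 at depth 16
  ? 71.75.192.140  path d0:H1→d1:-→d2:-→d3:-→d4:-→d5:-→d6:-→d7:-→d8:-→d9:-→d10:-→d11:-→d12:H0→d13:-→d14:-→d15:-→d16:H1→d17:-→d18:-→d19:H0  best=H0
  del 71.64.0.0/12 (clear depth 12)
  ? 166.224.0.11  path d0:H1→d1:-→d2:-→d3:-→d4:-→d5:-→d6:-→d7:-→d8:-→d9:-→d10:-→d11:-→d12:H1  best=H1
  ? 166.239.64.0  path d0:H1→d1:-→d2:-→d3:-→d4:-→d5:-→d6:-→d7:-→d8:-→d9:-→d10:-→d11:-→d12:H1→d13:-→d14:-→d15:-→d16:-→d17:-→d18:-→d19:H0  best=H0
  ? 71.75.0.1  path d0:H1→d1:-→d2:-→d3:-→d4:-→d5:-→d6:-→d7:-→d8:-→d9:-→d10:-→d11:-→d12:-→d13:-→d14:-→d15:-→d16:H1  best=H1
  add 166.239.0.0/16 -> H3 at depth 16
  ? 71.75.206.123  path d0:H1→d1:-→d2:-→d3:-→d4:-→d5:-→d6:-→d7:-→d8:-→d9:-→d10:-→d11:-→d12:-→d13:-→d14:-→d15:-→d16:H1→d17:-→d18:-→d19:H0  best=H0
  del 166.239.0.0/16 (clear depth 16)
  add 166.224.0.0/12 -> H0 at depth 12
  add 166.224.0.0/12 -> H3 at depth 12
  ? 234.126.177.2  path d0:H1→d1:-  best=H1

== LOOKUPS ==
["H0","H1","H0","H1","H0","H1","H0","H1"]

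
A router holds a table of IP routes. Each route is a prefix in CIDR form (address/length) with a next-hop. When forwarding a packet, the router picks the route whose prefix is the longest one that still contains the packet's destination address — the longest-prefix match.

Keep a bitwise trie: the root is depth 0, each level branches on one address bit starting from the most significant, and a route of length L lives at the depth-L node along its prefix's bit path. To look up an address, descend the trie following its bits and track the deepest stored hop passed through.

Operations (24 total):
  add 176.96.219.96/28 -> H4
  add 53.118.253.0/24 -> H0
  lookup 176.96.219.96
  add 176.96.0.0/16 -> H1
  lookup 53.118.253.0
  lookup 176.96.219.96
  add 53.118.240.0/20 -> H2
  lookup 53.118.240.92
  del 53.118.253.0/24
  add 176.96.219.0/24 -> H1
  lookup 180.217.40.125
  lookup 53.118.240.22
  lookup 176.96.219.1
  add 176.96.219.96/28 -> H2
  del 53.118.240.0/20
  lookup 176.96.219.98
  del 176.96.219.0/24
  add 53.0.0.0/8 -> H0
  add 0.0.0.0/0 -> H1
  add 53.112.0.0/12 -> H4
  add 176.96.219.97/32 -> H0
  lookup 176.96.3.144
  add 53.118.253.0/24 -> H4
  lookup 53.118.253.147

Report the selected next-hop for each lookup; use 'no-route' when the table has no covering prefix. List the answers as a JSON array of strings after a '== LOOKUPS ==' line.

Trace:
  + 176.96.219.96/28 (H4) depth=28
  + 53.118.253.0/24 (H0) depth=24
  lookup 176.96.219.96: bits 1011000001100000110110110110 walk d0:-→d1:-→d2:-→d3:-→d4:-→d5:-→d6:-→d7:-→d8:-→d9:-→d10:-→d11:-→d12:-→d13:-→d14:-→d15:-→d16:-→d17:-→d18:-→d19:-→d20:-→d21:-→d22:-→d23:-→d24:-→d25:-→d26:-→d27:-→d28:H4 -> H4
  + 176.96.0.0/16 (H1) depth=16
  lookup 53.118.253.0: bits 001101010111011011111101 walk d0:-→d1:-→d2:-→d3:-→d4:-→d5:-→d6:-→d7:-→d8:-→d9:-→d10:-→d11:-→d12:-→d13:-→d14:-→d15:-→d16:-→d17:-→d18:-→d19:-→d20:-→d21:-→d22:-→d23:-→d24:H0 -> H0
  lookup 176.96.219.96: bits 1011000001100000110110110110 walk d0:-→d1:-→d2:-→d3:-→d4:-→d5:-→d6:-→d7:-→d8:-→d9:-→d10:-→d11:-→d12:-→d13:-→d14:-→d15:-→d16:H1→d17:-→d18:-→d19:-→d20:-→d21:-→d22:-→d23:-→d24:-→d25:-→d26:-→d27:-→d28:H4 -> H4
  + 53.118.240.0/20 (H2) depth=20
  lookup 53.118.240.92: bits 00110101011101101111 walk d0:-→d1:-→d2:-→d3:-→d4:-→d5:-→d6:-→d7:-→d8:-→d9:-→d10:-→d11:-→d12:-→d13:-→d14:-→d15:-→d16:-→d17:-→d18:-→d19:-→d20:H2 -> H2
  del 53.118.253.0/24 (clear depth 24)
  + 176.96.219.0/24 (H1) depth=24
  lookup 180.217.40.125: bits 10110 walk d0:-→d1:-→d2:-→d3:-→d4:-→d5:- -> no-route
  lookup 53.118.240.22: bits 00110101011101101111 walk d0:-→d1:-→d2:-→d3:-→d4:-→d5:-→d6:-→d7:-→d8:-→d9:-→d10:-→d11:-→d12:-→d13:-→d14:-→d15:-→d16:-→d17:-→d18:-→d19:-→d20:H2 -> H2
  lookup 176.96.219.1: bits 1011000001100000110110110 walk d0:-→d1:-→d2:-→d3:-→d4:-→d5:-→d6:-→d7:-→d8:-→d9:-→d10:-→d11:-→d12:-→d13:-→d14:-→d15:-→d16:H1→d17:-→d18:-→d19:-→d20:-→d21:-→d22:-→d23:-→d24:H1→d25:- -> H1
  + 176.96.219.96/28 (H2) depth=28
  del 53.118.240.0/20 (clear depth 20)
  lookup 176.96.219.98: bits 1011000001100000110110110110 walk d0:-→d1:-→d2:-→d3:-→d4:-→d5:-→d6:-→d7:-→d8:-→d9:-→d10:-→d11:-→d12:-→d13:-→d14:-→d15:-→d16:H1→d17:-→d18:-→d19:-→d20:-→d21:-→d22:-→d23:-→d24:H1→d25:-→d26:-→d27:-→d28:H2 -> H2
  del 176.96.219.0/24 (clear depth 24)
  + 53.0.0.0/8 (H0) depth=8
  + 0.0.0.0/0 (H1) depth=0
  + 53.112.0.0/12 (H4) depth=12
  + 176.96.219.97/32 (H0) depth=32
  lookup 176.96.3.144: bits 1011000001100000 walk d0:H1→d1:-→d2:-→d3:-→d4:-→d5:-→d6:-→d7:-→d8:-→d9:-→d10:-→d11:-→d12:-→d13:-→d14:-→d15:-→d16:H1 -> H1
  + 53.118.253.0/24 (H4) depth=24
  lookup 53.118.253.147: bits 001101010111011011111101 walk d0:H1→d1:-→d2:-→d3:-→d4:-→d5:-→d6:-→d7:-→d8:H0→d9:-→d10:-→d11:-→d12:H4→d13:-→d14:-→d15:-→d16:-→d17:-→d18:-→d19:-→d20:-→d21:-→d22:-→d23:-→d24:H4 -> H4

== LOOKUPS ==
["H4","H0","H4","H2","no-route","H2","H1","H2","H1","H4"]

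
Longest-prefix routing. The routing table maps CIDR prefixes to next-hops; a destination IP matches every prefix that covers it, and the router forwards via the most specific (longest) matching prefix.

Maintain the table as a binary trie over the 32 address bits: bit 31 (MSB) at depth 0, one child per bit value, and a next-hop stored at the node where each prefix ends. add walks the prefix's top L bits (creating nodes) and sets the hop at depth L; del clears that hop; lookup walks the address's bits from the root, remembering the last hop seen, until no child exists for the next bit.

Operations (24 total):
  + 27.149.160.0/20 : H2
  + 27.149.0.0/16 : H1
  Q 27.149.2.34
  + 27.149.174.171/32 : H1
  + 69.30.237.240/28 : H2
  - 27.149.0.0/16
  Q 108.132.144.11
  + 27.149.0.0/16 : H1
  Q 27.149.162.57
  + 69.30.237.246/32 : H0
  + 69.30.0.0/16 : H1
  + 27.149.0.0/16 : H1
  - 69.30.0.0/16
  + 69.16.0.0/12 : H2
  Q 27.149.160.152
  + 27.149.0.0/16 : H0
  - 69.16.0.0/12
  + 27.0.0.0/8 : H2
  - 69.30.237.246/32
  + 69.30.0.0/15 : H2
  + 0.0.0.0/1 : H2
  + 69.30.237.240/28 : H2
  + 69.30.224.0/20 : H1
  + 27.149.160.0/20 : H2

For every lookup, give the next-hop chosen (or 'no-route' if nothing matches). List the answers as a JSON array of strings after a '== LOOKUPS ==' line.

Apply in order:
  + 27.149.160.0/20 (H2) depth=20
  + 27.149.0.0/16 (H1) depth=16
  Q 27.149.2.34: descend 0001101110010101 ; hops seen [H1] ; pick H1
  + 27.149.174.171/32 (H1) depth=32
  + 69.30.237.240/28 (H2) depth=28
  - 27.149.0.0/16 clear@16
  Q 108.132.144.11: descend 01 ; hops seen [∅] ; pick no-route
  + 27.149.0.0/16 (H1) depth=16
  Q 27.149.162.57: descend 00011011100101011010 ; hops seen [H1,H2] ; pick H2
  + 69.30.237.246/32 (H0) depth=32
  + 69.30.0.0/16 (H1) depth=16
  + 27.149.0.0/16 (H1) depth=16
  - 69.30.0.0/16 clear@16
  + 69.16.0.0/12 (H2) depth=12
  Q 27.149.160.152: descend 00011011100101011010 ; hops seen [H1,H2] ; pick H2
  + 27.149.0.0/16 (H0) depth=16
  - 69.16.0.0/12 clear@12
  + 27.0.0.0/8 (H2) depth=8
  - 69.30.237.246/32 clear@32
  + 69.30.0.0/15 (H2) depth=15
  + 0.0.0.0/1 (H2) depth=1
  + 69.30.237.240/28 (H2) depth=28
  + 69.30.224.0/20 (H1) depth=20
  + 27.149.160.0/20 (H2) depth=20

== LOOKUPS ==
["H1","no-route","H2","H2"]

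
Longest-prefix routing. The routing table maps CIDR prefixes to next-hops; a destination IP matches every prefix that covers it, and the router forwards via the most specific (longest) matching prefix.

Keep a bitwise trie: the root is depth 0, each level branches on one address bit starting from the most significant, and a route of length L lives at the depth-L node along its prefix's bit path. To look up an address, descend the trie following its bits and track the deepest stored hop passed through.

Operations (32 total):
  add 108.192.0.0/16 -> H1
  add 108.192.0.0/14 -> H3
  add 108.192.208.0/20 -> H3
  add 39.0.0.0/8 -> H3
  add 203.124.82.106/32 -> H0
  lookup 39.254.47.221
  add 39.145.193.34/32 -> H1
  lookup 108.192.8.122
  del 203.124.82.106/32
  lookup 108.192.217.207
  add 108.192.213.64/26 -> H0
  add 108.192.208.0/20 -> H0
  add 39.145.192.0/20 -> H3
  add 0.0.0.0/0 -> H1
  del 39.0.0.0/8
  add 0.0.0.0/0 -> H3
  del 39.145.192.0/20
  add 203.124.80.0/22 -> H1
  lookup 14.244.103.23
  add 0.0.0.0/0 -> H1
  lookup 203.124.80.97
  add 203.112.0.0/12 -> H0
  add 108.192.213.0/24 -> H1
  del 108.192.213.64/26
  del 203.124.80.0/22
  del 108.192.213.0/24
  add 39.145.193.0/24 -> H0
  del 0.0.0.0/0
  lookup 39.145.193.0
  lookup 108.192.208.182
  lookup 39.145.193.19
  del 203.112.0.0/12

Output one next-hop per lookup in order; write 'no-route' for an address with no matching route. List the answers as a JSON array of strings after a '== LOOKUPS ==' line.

Apply in order:
  add 108.192.0.0/16 -> H1 at depth 16
  add 108.192.0.0/14 -> H3 at depth 14
  add 108.192.208.0/20 -> H3 at depth 20
  add 39.0.0.0/8 -> H3 at depth 8
  add 203.124.82.106/32 -> H0 at depth 32
  lookup 39.254.47.221: bits 00100111 walk d0:-→d1:-→d2:-→d3:-→d4:-→d5:-→d6:-→d7:-→d8:H3 -> H3
  add 39.145.193.34/32 -> H1 at depth 32
  lookup 108.192.8.122: bits 0110110011000000 walk d0:-→d1:-→d2:-→d3:-→d4:-→d5:-→d6:-→d7:-→d8:-→d9:-→d10:-→d11:-→d12:-→d13:-→d14:H3→d15:-→d16:H1 -> H1
  del 203.124.82.106/32 (clear depth 32)
  lookup 108.192.217.207: bits 01101100110000001101 walk d0:-→d1:-→d2:-→d3:-→d4:-→d5:-→d6:-→d7:-→d8:-→d9:-→d10:-→d11:-→d12:-→d13:-→d14:H3→d15:-→d16:H1→d17:-→d18:-→d19:-→d20:H3 -> H3
  add 108.192.213.64/26 -> H0 at depth 26
  add 108.192.208.0/20 -> H0 at depth 20
  add 39.145.192.0/20 -> H3 at depth 20
  add 0.0.0.0/0 -> H1 at depth 0
  del 39.0.0.0/8 (clear depth 8)
  add 0.0.0.0/0 -> H3 at depth 0
  del 39.145.192.0/20 (clear depth 20)
  add 203.124.80.0/22 -> H1 at depth 22
  lookup 14.244.103.23: bits 00 walk d0:H3→d1:-→d2:- -> H3
  add 0.0.0.0/0 -> H1 at depth 0
  lookup 203.124.80.97: bits 1100101101111100010100 walk d0:H1→d1:-→d2:-→d3:-→d4:-→d5:-→d6:-→d7:-→d8:-→d9:-→d10:-→d11:-→d12:-→d13:-→d14:-→d15:-→d16:-→d17:-→d18:-→d19:-→d20:-→d21:-→d22:H1 -> H1
  add 203.112.0.0/12 -> H0 at depth 12
  add 108.192.213.0/24 -> H1 at depth 24
  del 108.192.213.64/26 (clear depth 26)
  del 203.124.80.0/22 (clear depth 22)
  del 108.192.213.0/24 (clear depth 24)
  add 39.145.193.0/24 -> H0 at depth 24
  del 0.0.0.0/0 (clear depth 0)
  lookup 39.145.193.0: bits 00100111100100011100000100 walk d0:-→d1:-→d2:-→d3:-→d4:-→d5:-→d6:-→d7:-→d8:-→d9:-→d10:-→d11:-→d12:-→d13:-→d14:-→d15:-→d16:-→d17:-→d18:-→d19:-→d20:-→d21:-→d22:-→d23:-→d24:H0→d25:-→d26:- -> H0
  lookup 108.192.208.182: bits 011011001100000011010 walk d0:-→d1:-→d2:-→d3:-→d4:-→d5:-→d6:-→d7:-→d8:-→d9:-→d10:-→d11:-→d12:-→d13:-→d14:H3→d15:-→d16:H1→d17:-→d18:-→d19:-→d20:H0→d21:- -> H0
  lookup 39.145.193.19: bits 00100111100100011100000100 walk d0:-→d1:-→d2:-→d3:-→d4:-→d5:-→d6:-→d7:-→d8:-→d9:-→d10:-→d11:-→d12:-→d13:-→d14:-→d15:-→d16:-→d17:-→d18:-→d19:-→d20:-→d21:-→d22:-→d23:-→d24:H0→d25:-→d26:- -> H0
  del 203.112.0.0/12 (clear depth 12)

== LOOKUPS ==
["H3","H1","H3","H3","H1","H0","H0","H0"]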